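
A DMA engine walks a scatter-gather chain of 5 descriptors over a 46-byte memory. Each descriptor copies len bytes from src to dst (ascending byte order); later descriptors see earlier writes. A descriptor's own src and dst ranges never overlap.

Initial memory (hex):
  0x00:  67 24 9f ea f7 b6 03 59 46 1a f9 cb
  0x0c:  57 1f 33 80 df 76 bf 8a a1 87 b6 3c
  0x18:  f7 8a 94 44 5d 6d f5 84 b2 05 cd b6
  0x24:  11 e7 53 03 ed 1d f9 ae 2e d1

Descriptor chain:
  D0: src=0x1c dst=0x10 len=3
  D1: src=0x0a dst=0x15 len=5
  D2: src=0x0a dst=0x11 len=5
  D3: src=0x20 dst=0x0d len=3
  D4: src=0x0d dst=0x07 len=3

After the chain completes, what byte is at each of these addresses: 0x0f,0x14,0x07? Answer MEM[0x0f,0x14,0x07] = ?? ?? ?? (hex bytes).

[0] 0x1c->0x10 len=3 : 5d 6d f5
[1] 0x0a->0x15 len=5 : f9 cb 57 1f 33
[2] 0x0a->0x11 len=5 : f9 cb 57 1f 33
[3] 0x20->0x0d len=3 : b2 05 cd
[4] 0x0d->0x07 len=3 : b2 05 cd
query mem[0x0f]=0xcd, mem[0x14]=0x1f, mem[0x07]=0xb2

MEM[0x0f,0x14,0x07] = cd 1f b2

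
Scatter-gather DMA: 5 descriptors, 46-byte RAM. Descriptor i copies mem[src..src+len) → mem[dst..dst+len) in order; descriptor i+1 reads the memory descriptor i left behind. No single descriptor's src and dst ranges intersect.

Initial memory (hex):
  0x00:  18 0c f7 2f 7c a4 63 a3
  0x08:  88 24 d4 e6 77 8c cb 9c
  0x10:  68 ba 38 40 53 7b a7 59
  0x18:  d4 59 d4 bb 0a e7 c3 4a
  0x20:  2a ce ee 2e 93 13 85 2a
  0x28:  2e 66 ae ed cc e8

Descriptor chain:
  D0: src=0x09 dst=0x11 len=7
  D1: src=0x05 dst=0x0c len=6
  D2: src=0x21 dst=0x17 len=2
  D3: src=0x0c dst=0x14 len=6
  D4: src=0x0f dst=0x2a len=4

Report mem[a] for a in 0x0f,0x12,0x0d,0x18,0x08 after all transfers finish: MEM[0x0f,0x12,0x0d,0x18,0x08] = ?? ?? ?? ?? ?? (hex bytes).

  after D0: wrote 7B at 0x11 = 24d4e6778ccb9c
  after D1: wrote 6B at 0x0c = a463a38824d4
  after D2: wrote 2B at 0x17 = ceee
  after D3: wrote 6B at 0x14 = a463a38824d4
  after D4: wrote 4B at 0x2a = 8824d4d4
query mem[0x0f]=0x88, mem[0x12]=0xd4, mem[0x0d]=0x63, mem[0x18]=0x24, mem[0x08]=0x88

MEM[0x0f,0x12,0x0d,0x18,0x08] = 88 d4 63 24 88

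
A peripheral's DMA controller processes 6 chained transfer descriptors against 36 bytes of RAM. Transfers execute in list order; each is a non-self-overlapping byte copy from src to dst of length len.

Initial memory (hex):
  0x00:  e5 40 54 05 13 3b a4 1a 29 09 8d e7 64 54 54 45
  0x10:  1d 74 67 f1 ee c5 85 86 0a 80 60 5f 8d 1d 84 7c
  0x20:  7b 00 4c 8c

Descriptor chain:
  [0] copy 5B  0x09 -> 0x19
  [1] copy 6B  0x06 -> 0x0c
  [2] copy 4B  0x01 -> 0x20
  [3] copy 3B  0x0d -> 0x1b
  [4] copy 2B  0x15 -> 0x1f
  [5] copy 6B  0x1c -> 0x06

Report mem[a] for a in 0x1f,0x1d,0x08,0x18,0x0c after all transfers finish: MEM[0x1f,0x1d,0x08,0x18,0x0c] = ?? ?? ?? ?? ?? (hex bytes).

  after D0: wrote 5B at 0x19 = 098de76454
  after D1: wrote 6B at 0x0c = a41a29098de7
  after D2: wrote 4B at 0x20 = 40540513
  after D3: wrote 3B at 0x1b = 1a2909
  after D4: wrote 2B at 0x1f = c585
  after D5: wrote 6B at 0x06 = 290984c58554
query mem[0x1f]=0xc5, mem[0x1d]=0x09, mem[0x08]=0x84, mem[0x18]=0x0a, mem[0x0c]=0xa4

MEM[0x1f,0x1d,0x08,0x18,0x0c] = c5 09 84 0a a4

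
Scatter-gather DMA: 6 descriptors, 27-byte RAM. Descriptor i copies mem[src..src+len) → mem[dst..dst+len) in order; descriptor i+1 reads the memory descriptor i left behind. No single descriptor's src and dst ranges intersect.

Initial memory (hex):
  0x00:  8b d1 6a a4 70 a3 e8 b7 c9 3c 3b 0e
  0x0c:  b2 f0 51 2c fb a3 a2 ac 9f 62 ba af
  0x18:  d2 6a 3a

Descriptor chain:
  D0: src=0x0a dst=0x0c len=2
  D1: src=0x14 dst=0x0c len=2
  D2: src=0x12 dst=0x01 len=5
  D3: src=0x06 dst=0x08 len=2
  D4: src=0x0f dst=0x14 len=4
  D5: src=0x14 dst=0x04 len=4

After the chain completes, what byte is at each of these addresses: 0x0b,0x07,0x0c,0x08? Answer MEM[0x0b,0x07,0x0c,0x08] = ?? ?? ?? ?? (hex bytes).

MEM[0x0b,0x07,0x0c,0x08] = 0e a2 9f e8

  after D0: wrote 2B at 0x0c = 3b0e
  after D1: wrote 2B at 0x0c = 9f62
  after D2: wrote 5B at 0x01 = a2ac9f62ba
  after D3: wrote 2B at 0x08 = e8b7
  after D4: wrote 4B at 0x14 = 2cfba3a2
  after D5: wrote 4B at 0x04 = 2cfba3a2
query mem[0x0b]=0x0e, mem[0x07]=0xa2, mem[0x0c]=0x9f, mem[0x08]=0xe8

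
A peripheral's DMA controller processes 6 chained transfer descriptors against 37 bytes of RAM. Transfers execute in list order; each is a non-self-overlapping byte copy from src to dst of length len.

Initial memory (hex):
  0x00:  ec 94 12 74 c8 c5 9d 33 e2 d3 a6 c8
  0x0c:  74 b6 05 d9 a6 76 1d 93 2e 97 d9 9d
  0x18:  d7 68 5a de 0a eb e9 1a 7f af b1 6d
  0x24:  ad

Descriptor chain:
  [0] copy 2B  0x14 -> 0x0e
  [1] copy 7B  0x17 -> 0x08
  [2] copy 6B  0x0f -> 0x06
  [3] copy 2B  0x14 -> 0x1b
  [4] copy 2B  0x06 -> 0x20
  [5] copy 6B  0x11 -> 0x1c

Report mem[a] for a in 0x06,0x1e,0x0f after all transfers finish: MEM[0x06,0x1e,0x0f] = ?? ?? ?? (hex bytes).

D0: mem[0x0e..0x0f] <- [2e 97]
D1: mem[0x08..0x0e] <- [9d d7 68 5a de 0a eb]
D2: mem[0x06..0x0b] <- [97 a6 76 1d 93 2e]
D3: mem[0x1b..0x1c] <- [2e 97]
D4: mem[0x20..0x21] <- [97 a6]
D5: mem[0x1c..0x21] <- [76 1d 93 2e 97 d9]
query mem[0x06]=0x97, mem[0x1e]=0x93, mem[0x0f]=0x97

MEM[0x06,0x1e,0x0f] = 97 93 97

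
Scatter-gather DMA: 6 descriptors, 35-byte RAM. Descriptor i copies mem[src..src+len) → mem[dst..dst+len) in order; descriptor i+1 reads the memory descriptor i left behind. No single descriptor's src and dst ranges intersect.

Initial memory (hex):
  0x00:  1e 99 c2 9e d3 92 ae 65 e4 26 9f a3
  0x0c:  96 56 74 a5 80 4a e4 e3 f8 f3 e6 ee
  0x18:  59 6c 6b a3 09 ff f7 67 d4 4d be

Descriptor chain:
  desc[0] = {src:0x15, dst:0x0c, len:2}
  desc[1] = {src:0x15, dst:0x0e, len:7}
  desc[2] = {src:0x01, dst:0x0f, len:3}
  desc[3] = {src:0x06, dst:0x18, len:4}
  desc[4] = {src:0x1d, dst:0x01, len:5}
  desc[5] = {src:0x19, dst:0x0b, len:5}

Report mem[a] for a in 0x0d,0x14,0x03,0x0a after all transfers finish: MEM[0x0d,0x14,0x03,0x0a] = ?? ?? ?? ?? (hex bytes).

#0 dst[0x0c+2] := {0xf3,0xe6}
#1 dst[0x0e+7] := {0xf3,0xe6,0xee,0x59,0x6c,0x6b,0xa3}
#2 dst[0x0f+3] := {0x99,0xc2,0x9e}
#3 dst[0x18+4] := {0xae,0x65,0xe4,0x26}
#4 dst[0x01+5] := {0xff,0xf7,0x67,0xd4,0x4d}
#5 dst[0x0b+5] := {0x65,0xe4,0x26,0x09,0xff}
query mem[0x0d]=0x26, mem[0x14]=0xa3, mem[0x03]=0x67, mem[0x0a]=0x9f

MEM[0x0d,0x14,0x03,0x0a] = 26 a3 67 9f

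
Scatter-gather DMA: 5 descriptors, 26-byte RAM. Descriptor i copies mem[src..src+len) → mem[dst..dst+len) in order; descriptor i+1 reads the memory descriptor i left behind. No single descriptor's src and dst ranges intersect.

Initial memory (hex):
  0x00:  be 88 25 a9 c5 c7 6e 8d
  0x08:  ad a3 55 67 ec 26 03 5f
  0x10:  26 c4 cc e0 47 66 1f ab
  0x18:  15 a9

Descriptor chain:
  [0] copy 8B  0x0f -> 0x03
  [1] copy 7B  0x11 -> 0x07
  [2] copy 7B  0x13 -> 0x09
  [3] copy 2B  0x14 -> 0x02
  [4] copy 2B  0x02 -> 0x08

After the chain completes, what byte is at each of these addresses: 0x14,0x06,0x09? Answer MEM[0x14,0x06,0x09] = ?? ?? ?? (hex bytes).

[0] 0x0f->0x03 len=8 : 5f 26 c4 cc e0 47 66 1f
[1] 0x11->0x07 len=7 : c4 cc e0 47 66 1f ab
[2] 0x13->0x09 len=7 : e0 47 66 1f ab 15 a9
[3] 0x14->0x02 len=2 : 47 66
[4] 0x02->0x08 len=2 : 47 66
query mem[0x14]=0x47, mem[0x06]=0xcc, mem[0x09]=0x66

MEM[0x14,0x06,0x09] = 47 cc 66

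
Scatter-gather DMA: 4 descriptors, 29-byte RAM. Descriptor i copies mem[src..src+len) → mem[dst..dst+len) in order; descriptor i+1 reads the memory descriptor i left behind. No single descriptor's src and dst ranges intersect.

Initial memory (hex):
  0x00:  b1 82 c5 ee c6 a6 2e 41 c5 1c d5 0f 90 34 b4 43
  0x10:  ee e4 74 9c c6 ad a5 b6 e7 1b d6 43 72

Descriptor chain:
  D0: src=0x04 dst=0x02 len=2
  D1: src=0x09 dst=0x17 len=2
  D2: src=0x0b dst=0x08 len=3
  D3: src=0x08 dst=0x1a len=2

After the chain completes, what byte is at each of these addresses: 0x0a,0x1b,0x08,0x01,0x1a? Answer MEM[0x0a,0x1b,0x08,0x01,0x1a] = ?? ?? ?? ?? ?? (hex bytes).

#0 dst[0x02+2] := {0xc6,0xa6}
#1 dst[0x17+2] := {0x1c,0xd5}
#2 dst[0x08+3] := {0x0f,0x90,0x34}
#3 dst[0x1a+2] := {0x0f,0x90}
query mem[0x0a]=0x34, mem[0x1b]=0x90, mem[0x08]=0x0f, mem[0x01]=0x82, mem[0x1a]=0x0f

MEM[0x0a,0x1b,0x08,0x01,0x1a] = 34 90 0f 82 0f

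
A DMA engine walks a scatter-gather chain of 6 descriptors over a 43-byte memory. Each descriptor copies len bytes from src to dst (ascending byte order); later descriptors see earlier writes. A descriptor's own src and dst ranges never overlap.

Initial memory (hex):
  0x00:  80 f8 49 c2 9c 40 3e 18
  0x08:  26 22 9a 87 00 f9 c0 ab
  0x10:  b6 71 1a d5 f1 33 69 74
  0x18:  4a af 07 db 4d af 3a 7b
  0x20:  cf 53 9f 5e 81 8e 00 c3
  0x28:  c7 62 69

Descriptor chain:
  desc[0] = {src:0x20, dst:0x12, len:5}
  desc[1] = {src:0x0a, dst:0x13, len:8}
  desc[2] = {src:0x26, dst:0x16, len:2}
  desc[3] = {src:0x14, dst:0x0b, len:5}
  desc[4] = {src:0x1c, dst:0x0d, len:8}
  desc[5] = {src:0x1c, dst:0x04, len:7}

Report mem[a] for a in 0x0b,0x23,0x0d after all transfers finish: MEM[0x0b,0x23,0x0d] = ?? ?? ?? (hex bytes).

MEM[0x0b,0x23,0x0d] = 87 5e 4d

#0 dst[0x12+5] := {0xcf,0x53,0x9f,0x5e,0x81}
#1 dst[0x13+8] := {0x9a,0x87,0x00,0xf9,0xc0,0xab,0xb6,0x71}
#2 dst[0x16+2] := {0x00,0xc3}
#3 dst[0x0b+5] := {0x87,0x00,0x00,0xc3,0xab}
#4 dst[0x0d+8] := {0x4d,0xaf,0x3a,0x7b,0xcf,0x53,0x9f,0x5e}
#5 dst[0x04+7] := {0x4d,0xaf,0x3a,0x7b,0xcf,0x53,0x9f}
query mem[0x0b]=0x87, mem[0x23]=0x5e, mem[0x0d]=0x4d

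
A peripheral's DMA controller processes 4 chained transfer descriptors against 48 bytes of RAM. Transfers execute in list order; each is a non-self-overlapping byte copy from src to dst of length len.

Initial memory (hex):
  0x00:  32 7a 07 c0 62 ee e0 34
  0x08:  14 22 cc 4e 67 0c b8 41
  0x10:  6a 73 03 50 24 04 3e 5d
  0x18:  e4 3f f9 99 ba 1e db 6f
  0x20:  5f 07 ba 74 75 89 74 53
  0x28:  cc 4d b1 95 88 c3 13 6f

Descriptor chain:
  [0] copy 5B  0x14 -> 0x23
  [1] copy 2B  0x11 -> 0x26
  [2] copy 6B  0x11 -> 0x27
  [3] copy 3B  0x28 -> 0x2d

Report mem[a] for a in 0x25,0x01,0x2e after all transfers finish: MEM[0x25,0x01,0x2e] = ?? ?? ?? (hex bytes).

MEM[0x25,0x01,0x2e] = 3e 7a 50

[0] 0x14->0x23 len=5 : 24 04 3e 5d e4
[1] 0x11->0x26 len=2 : 73 03
[2] 0x11->0x27 len=6 : 73 03 50 24 04 3e
[3] 0x28->0x2d len=3 : 03 50 24
query mem[0x25]=0x3e, mem[0x01]=0x7a, mem[0x2e]=0x50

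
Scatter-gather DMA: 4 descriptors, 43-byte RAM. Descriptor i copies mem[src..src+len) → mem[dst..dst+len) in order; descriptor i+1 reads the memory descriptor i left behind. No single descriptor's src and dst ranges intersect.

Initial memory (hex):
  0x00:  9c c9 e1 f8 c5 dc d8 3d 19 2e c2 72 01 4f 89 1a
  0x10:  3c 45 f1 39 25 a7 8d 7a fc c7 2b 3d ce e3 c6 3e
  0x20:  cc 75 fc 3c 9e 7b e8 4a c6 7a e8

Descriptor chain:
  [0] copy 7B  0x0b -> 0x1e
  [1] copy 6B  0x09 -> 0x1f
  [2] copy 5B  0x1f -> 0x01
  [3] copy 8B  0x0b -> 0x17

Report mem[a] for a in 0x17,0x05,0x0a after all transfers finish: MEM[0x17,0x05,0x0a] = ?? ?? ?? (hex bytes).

  after D0: wrote 7B at 0x1e = 72014f891a3c45
  after D1: wrote 6B at 0x1f = 2ec272014f89
  after D2: wrote 5B at 0x01 = 2ec272014f
  after D3: wrote 8B at 0x17 = 72014f891a3c45f1
query mem[0x17]=0x72, mem[0x05]=0x4f, mem[0x0a]=0xc2

MEM[0x17,0x05,0x0a] = 72 4f c2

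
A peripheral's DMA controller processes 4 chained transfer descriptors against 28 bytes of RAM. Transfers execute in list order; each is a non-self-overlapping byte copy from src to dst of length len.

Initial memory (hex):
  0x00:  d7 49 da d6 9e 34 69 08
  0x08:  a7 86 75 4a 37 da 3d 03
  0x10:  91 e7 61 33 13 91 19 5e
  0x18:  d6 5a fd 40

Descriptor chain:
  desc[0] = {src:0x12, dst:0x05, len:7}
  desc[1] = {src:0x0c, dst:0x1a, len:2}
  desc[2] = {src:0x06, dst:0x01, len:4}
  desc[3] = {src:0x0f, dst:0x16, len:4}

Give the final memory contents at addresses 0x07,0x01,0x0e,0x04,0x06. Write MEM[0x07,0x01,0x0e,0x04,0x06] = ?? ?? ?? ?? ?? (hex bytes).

MEM[0x07,0x01,0x0e,0x04,0x06] = 13 33 3d 19 33

#0 dst[0x05+7] := {0x61,0x33,0x13,0x91,0x19,0x5e,0xd6}
#1 dst[0x1a+2] := {0x37,0xda}
#2 dst[0x01+4] := {0x33,0x13,0x91,0x19}
#3 dst[0x16+4] := {0x03,0x91,0xe7,0x61}
query mem[0x07]=0x13, mem[0x01]=0x33, mem[0x0e]=0x3d, mem[0x04]=0x19, mem[0x06]=0x33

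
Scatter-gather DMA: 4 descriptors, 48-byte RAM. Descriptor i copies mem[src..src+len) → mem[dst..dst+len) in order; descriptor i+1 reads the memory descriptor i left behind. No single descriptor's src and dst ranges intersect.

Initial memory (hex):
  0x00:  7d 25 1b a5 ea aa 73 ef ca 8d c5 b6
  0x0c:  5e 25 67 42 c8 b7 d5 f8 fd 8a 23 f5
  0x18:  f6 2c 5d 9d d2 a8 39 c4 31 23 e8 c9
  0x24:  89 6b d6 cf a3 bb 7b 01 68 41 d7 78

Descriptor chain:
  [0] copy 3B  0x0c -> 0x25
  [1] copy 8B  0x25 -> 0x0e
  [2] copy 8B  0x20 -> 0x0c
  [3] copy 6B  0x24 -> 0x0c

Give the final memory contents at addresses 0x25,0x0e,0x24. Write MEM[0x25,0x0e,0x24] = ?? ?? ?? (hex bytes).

MEM[0x25,0x0e,0x24] = 5e 25 89

D0: mem[0x25..0x27] <- [5e 25 67]
D1: mem[0x0e..0x15] <- [5e 25 67 a3 bb 7b 01 68]
D2: mem[0x0c..0x13] <- [31 23 e8 c9 89 5e 25 67]
D3: mem[0x0c..0x11] <- [89 5e 25 67 a3 bb]
query mem[0x25]=0x5e, mem[0x0e]=0x25, mem[0x24]=0x89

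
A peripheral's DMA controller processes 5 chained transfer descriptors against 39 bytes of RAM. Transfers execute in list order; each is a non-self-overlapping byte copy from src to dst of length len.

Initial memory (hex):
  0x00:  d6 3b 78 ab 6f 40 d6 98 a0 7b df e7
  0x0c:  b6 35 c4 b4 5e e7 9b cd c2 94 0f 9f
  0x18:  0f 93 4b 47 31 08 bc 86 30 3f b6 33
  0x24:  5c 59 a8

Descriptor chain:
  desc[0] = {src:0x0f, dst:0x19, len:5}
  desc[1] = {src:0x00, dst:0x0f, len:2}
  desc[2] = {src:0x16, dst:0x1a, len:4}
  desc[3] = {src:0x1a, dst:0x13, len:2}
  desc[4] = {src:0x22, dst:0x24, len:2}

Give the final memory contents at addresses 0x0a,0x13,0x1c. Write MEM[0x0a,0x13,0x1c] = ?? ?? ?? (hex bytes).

  after D0: wrote 5B at 0x19 = b45ee79bcd
  after D1: wrote 2B at 0x0f = d63b
  after D2: wrote 4B at 0x1a = 0f9f0fb4
  after D3: wrote 2B at 0x13 = 0f9f
  after D4: wrote 2B at 0x24 = b633
query mem[0x0a]=0xdf, mem[0x13]=0x0f, mem[0x1c]=0x0f

MEM[0x0a,0x13,0x1c] = df 0f 0f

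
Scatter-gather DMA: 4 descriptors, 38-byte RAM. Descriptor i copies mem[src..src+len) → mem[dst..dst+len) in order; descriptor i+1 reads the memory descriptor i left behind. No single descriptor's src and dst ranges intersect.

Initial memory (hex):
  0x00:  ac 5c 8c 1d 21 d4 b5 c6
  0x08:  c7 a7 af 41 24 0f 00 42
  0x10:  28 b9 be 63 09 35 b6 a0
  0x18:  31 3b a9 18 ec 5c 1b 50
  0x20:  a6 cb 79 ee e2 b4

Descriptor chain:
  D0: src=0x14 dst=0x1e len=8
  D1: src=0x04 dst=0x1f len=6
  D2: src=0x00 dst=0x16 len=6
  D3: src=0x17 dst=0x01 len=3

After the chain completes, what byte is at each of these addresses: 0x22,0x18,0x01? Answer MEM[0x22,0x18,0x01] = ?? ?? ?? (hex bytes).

#0 dst[0x1e+8] := {0x09,0x35,0xb6,0xa0,0x31,0x3b,0xa9,0x18}
#1 dst[0x1f+6] := {0x21,0xd4,0xb5,0xc6,0xc7,0xa7}
#2 dst[0x16+6] := {0xac,0x5c,0x8c,0x1d,0x21,0xd4}
#3 dst[0x01+3] := {0x5c,0x8c,0x1d}
query mem[0x22]=0xc6, mem[0x18]=0x8c, mem[0x01]=0x5c

MEM[0x22,0x18,0x01] = c6 8c 5c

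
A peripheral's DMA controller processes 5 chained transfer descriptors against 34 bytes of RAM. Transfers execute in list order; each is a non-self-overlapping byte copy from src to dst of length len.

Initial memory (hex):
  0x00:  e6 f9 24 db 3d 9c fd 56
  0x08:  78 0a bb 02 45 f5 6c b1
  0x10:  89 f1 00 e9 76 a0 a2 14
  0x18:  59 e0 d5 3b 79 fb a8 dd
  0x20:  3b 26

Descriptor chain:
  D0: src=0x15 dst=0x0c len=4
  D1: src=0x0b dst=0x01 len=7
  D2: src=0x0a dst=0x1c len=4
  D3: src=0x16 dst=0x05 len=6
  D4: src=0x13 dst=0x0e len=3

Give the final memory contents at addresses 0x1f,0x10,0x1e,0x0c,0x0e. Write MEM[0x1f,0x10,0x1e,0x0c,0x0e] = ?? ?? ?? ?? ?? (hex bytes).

D0: mem[0x0c..0x0f] <- [a0 a2 14 59]
D1: mem[0x01..0x07] <- [02 a0 a2 14 59 89 f1]
D2: mem[0x1c..0x1f] <- [bb 02 a0 a2]
D3: mem[0x05..0x0a] <- [a2 14 59 e0 d5 3b]
D4: mem[0x0e..0x10] <- [e9 76 a0]
query mem[0x1f]=0xa2, mem[0x10]=0xa0, mem[0x1e]=0xa0, mem[0x0c]=0xa0, mem[0x0e]=0xe9

MEM[0x1f,0x10,0x1e,0x0c,0x0e] = a2 a0 a0 a0 e9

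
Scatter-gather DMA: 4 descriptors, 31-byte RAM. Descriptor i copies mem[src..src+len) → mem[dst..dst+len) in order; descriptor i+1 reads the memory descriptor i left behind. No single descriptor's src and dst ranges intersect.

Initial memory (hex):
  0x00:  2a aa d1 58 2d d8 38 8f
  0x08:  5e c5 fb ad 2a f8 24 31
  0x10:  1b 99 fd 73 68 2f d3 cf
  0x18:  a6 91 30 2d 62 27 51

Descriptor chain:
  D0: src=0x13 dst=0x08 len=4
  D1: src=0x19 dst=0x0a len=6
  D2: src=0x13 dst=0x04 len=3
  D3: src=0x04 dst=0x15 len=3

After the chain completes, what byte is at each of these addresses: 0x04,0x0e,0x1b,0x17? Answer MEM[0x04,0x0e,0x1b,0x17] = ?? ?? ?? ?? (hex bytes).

[0] 0x13->0x08 len=4 : 73 68 2f d3
[1] 0x19->0x0a len=6 : 91 30 2d 62 27 51
[2] 0x13->0x04 len=3 : 73 68 2f
[3] 0x04->0x15 len=3 : 73 68 2f
query mem[0x04]=0x73, mem[0x0e]=0x27, mem[0x1b]=0x2d, mem[0x17]=0x2f

MEM[0x04,0x0e,0x1b,0x17] = 73 27 2d 2f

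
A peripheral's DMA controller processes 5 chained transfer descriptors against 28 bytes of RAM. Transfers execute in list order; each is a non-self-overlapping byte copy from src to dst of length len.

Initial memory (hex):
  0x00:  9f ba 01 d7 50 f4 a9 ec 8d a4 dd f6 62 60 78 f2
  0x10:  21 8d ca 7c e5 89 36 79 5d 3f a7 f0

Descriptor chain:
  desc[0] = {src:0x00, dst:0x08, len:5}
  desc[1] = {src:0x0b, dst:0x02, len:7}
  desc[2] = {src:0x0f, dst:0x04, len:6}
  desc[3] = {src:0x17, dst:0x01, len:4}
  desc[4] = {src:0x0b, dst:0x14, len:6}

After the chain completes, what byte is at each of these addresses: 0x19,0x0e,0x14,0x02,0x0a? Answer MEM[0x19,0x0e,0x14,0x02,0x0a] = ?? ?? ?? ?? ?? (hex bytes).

D0: mem[0x08..0x0c] <- [9f ba 01 d7 50]
D1: mem[0x02..0x08] <- [d7 50 60 78 f2 21 8d]
D2: mem[0x04..0x09] <- [f2 21 8d ca 7c e5]
D3: mem[0x01..0x04] <- [79 5d 3f a7]
D4: mem[0x14..0x19] <- [d7 50 60 78 f2 21]
query mem[0x19]=0x21, mem[0x0e]=0x78, mem[0x14]=0xd7, mem[0x02]=0x5d, mem[0x0a]=0x01

MEM[0x19,0x0e,0x14,0x02,0x0a] = 21 78 d7 5d 01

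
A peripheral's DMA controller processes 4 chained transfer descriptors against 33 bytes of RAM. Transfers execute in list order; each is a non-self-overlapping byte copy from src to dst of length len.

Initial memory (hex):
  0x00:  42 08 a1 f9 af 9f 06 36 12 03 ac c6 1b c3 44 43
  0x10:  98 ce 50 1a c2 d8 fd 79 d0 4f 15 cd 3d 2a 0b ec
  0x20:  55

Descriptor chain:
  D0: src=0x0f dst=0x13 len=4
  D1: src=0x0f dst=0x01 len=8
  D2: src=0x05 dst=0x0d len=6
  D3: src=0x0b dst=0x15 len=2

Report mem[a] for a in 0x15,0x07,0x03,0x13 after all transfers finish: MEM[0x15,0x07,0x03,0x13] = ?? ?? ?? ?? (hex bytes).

D0: mem[0x13..0x16] <- [43 98 ce 50]
D1: mem[0x01..0x08] <- [43 98 ce 50 43 98 ce 50]
D2: mem[0x0d..0x12] <- [43 98 ce 50 03 ac]
D3: mem[0x15..0x16] <- [c6 1b]
query mem[0x15]=0xc6, mem[0x07]=0xce, mem[0x03]=0xce, mem[0x13]=0x43

MEM[0x15,0x07,0x03,0x13] = c6 ce ce 43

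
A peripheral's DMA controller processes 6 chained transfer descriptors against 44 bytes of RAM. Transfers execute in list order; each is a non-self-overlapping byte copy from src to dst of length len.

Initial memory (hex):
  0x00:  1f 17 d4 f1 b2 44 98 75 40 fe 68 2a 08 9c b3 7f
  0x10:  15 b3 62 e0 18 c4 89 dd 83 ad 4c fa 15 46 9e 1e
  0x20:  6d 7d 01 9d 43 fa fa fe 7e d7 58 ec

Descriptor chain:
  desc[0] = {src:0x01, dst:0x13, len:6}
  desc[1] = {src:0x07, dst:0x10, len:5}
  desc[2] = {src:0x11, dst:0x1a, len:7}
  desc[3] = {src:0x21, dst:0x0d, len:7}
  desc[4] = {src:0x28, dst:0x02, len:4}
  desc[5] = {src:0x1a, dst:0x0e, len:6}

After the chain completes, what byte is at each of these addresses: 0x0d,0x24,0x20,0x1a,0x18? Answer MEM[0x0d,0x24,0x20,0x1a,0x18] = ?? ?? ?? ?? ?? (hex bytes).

[0] 0x01->0x13 len=6 : 17 d4 f1 b2 44 98
[1] 0x07->0x10 len=5 : 75 40 fe 68 2a
[2] 0x11->0x1a len=7 : 40 fe 68 2a f1 b2 44
[3] 0x21->0x0d len=7 : 7d 01 9d 43 fa fa fe
[4] 0x28->0x02 len=4 : 7e d7 58 ec
[5] 0x1a->0x0e len=6 : 40 fe 68 2a f1 b2
query mem[0x0d]=0x7d, mem[0x24]=0x43, mem[0x20]=0x44, mem[0x1a]=0x40, mem[0x18]=0x98

MEM[0x0d,0x24,0x20,0x1a,0x18] = 7d 43 44 40 98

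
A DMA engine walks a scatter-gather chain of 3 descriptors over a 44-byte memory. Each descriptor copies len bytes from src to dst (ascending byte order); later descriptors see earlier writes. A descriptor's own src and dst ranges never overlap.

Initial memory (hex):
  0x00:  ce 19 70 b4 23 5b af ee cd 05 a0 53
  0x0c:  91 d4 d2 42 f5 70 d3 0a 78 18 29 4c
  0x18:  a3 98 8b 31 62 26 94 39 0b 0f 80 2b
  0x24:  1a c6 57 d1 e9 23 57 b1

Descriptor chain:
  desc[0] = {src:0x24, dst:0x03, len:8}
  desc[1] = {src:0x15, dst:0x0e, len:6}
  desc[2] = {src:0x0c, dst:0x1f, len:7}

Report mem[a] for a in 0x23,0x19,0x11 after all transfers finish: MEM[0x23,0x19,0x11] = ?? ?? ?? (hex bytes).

  after D0: wrote 8B at 0x03 = 1ac657d1e92357b1
  after D1: wrote 6B at 0x0e = 18294ca3988b
  after D2: wrote 7B at 0x1f = 91d418294ca398
query mem[0x23]=0x4c, mem[0x19]=0x98, mem[0x11]=0xa3

MEM[0x23,0x19,0x11] = 4c 98 a3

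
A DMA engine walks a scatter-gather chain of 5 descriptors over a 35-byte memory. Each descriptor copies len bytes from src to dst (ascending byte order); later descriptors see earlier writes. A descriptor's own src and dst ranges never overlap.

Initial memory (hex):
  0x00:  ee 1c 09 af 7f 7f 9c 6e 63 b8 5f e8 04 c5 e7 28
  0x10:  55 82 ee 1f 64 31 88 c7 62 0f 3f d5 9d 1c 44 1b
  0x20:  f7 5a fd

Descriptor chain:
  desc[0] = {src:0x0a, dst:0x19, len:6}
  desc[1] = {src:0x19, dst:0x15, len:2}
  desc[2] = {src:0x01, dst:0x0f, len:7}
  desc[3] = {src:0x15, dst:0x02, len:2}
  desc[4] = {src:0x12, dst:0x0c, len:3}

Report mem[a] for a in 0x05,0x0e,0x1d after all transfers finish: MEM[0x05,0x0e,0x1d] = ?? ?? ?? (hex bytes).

MEM[0x05,0x0e,0x1d] = 7f 9c e7

[0] 0x0a->0x19 len=6 : 5f e8 04 c5 e7 28
[1] 0x19->0x15 len=2 : 5f e8
[2] 0x01->0x0f len=7 : 1c 09 af 7f 7f 9c 6e
[3] 0x15->0x02 len=2 : 6e e8
[4] 0x12->0x0c len=3 : 7f 7f 9c
query mem[0x05]=0x7f, mem[0x0e]=0x9c, mem[0x1d]=0xe7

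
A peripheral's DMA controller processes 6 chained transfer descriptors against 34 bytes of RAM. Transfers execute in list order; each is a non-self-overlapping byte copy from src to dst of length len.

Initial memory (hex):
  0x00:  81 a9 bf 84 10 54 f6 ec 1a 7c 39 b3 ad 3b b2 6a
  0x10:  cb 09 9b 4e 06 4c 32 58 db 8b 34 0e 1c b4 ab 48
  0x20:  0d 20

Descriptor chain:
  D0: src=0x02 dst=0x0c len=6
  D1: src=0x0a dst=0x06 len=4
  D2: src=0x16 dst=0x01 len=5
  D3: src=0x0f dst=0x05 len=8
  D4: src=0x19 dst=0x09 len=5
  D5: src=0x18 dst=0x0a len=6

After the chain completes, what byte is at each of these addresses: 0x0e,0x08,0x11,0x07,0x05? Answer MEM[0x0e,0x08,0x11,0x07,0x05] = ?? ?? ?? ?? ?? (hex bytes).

MEM[0x0e,0x08,0x11,0x07,0x05] = 1c 9b ec ec 54

D0: mem[0x0c..0x11] <- [bf 84 10 54 f6 ec]
D1: mem[0x06..0x09] <- [39 b3 bf 84]
D2: mem[0x01..0x05] <- [32 58 db 8b 34]
D3: mem[0x05..0x0c] <- [54 f6 ec 9b 4e 06 4c 32]
D4: mem[0x09..0x0d] <- [8b 34 0e 1c b4]
D5: mem[0x0a..0x0f] <- [db 8b 34 0e 1c b4]
query mem[0x0e]=0x1c, mem[0x08]=0x9b, mem[0x11]=0xec, mem[0x07]=0xec, mem[0x05]=0x54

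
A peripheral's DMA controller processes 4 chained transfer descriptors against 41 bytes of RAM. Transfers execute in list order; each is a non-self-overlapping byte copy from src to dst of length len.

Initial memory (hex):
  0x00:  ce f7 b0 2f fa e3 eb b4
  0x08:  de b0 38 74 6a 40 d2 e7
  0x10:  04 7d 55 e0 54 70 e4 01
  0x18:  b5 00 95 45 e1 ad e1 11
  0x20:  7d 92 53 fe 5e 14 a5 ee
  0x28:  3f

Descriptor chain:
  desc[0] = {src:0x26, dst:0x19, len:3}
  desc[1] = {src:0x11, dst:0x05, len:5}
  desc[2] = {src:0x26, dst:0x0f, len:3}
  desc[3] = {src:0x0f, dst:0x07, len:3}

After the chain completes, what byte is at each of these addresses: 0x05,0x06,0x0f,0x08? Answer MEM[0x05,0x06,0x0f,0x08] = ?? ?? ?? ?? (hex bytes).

MEM[0x05,0x06,0x0f,0x08] = 7d 55 a5 ee

[0] 0x26->0x19 len=3 : a5 ee 3f
[1] 0x11->0x05 len=5 : 7d 55 e0 54 70
[2] 0x26->0x0f len=3 : a5 ee 3f
[3] 0x0f->0x07 len=3 : a5 ee 3f
query mem[0x05]=0x7d, mem[0x06]=0x55, mem[0x0f]=0xa5, mem[0x08]=0xee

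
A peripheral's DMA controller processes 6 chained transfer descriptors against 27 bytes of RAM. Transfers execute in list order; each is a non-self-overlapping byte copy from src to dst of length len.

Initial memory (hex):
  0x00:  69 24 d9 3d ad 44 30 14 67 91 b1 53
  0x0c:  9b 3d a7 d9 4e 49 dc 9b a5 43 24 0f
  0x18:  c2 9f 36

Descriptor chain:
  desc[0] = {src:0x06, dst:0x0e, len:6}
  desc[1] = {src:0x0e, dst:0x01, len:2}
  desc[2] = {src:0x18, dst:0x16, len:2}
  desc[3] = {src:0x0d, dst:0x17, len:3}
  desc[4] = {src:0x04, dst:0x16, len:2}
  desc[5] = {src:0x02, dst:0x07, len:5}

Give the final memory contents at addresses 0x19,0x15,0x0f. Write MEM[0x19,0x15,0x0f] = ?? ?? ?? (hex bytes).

  after D0: wrote 6B at 0x0e = 30146791b153
  after D1: wrote 2B at 0x01 = 3014
  after D2: wrote 2B at 0x16 = c29f
  after D3: wrote 3B at 0x17 = 3d3014
  after D4: wrote 2B at 0x16 = ad44
  after D5: wrote 5B at 0x07 = 143dad4430
query mem[0x19]=0x14, mem[0x15]=0x43, mem[0x0f]=0x14

MEM[0x19,0x15,0x0f] = 14 43 14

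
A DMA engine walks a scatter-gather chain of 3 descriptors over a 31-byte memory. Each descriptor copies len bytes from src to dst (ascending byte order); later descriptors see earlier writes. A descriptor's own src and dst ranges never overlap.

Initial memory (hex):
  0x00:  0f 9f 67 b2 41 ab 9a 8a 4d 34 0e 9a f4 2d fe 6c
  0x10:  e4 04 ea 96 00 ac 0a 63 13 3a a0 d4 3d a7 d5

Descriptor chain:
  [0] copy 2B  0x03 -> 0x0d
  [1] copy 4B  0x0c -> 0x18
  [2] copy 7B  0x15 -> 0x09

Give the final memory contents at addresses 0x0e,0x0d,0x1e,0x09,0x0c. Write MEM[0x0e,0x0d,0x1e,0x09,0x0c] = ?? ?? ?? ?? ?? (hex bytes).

  after D0: wrote 2B at 0x0d = b241
  after D1: wrote 4B at 0x18 = f4b2416c
  after D2: wrote 7B at 0x09 = ac0a63f4b2416c
query mem[0x0e]=0x41, mem[0x0d]=0xb2, mem[0x1e]=0xd5, mem[0x09]=0xac, mem[0x0c]=0xf4

MEM[0x0e,0x0d,0x1e,0x09,0x0c] = 41 b2 d5 ac f4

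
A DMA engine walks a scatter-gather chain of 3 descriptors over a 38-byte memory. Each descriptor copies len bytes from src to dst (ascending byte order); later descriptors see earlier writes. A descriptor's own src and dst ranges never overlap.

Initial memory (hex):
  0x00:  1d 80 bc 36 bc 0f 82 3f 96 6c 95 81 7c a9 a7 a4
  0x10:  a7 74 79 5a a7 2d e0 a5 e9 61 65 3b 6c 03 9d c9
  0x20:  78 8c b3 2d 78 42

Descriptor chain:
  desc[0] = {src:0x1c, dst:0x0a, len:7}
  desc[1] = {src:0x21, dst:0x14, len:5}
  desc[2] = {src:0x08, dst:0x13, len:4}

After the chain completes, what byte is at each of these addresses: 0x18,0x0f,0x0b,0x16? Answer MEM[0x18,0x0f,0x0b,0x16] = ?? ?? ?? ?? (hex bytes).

MEM[0x18,0x0f,0x0b,0x16] = 42 8c 03 03

D0: mem[0x0a..0x10] <- [6c 03 9d c9 78 8c b3]
D1: mem[0x14..0x18] <- [8c b3 2d 78 42]
D2: mem[0x13..0x16] <- [96 6c 6c 03]
query mem[0x18]=0x42, mem[0x0f]=0x8c, mem[0x0b]=0x03, mem[0x16]=0x03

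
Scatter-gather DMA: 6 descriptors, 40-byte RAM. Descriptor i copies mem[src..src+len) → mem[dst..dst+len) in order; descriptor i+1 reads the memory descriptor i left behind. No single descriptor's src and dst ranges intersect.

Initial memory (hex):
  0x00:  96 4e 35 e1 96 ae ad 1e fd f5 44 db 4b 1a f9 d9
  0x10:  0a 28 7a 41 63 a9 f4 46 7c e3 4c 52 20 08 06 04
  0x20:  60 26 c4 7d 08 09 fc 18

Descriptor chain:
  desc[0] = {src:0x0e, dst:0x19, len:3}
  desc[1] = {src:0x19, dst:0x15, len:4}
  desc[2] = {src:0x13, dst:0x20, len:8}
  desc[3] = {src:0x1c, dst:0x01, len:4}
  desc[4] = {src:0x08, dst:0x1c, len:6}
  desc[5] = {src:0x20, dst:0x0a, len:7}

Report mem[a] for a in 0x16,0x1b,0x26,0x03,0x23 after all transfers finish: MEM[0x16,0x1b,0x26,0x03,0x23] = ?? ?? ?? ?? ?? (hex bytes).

#0 dst[0x19+3] := {0xf9,0xd9,0x0a}
#1 dst[0x15+4] := {0xf9,0xd9,0x0a,0x20}
#2 dst[0x20+8] := {0x41,0x63,0xf9,0xd9,0x0a,0x20,0xf9,0xd9}
#3 dst[0x01+4] := {0x20,0x08,0x06,0x04}
#4 dst[0x1c+6] := {0xfd,0xf5,0x44,0xdb,0x4b,0x1a}
#5 dst[0x0a+7] := {0x4b,0x1a,0xf9,0xd9,0x0a,0x20,0xf9}
query mem[0x16]=0xd9, mem[0x1b]=0x0a, mem[0x26]=0xf9, mem[0x03]=0x06, mem[0x23]=0xd9

MEM[0x16,0x1b,0x26,0x03,0x23] = d9 0a f9 06 d9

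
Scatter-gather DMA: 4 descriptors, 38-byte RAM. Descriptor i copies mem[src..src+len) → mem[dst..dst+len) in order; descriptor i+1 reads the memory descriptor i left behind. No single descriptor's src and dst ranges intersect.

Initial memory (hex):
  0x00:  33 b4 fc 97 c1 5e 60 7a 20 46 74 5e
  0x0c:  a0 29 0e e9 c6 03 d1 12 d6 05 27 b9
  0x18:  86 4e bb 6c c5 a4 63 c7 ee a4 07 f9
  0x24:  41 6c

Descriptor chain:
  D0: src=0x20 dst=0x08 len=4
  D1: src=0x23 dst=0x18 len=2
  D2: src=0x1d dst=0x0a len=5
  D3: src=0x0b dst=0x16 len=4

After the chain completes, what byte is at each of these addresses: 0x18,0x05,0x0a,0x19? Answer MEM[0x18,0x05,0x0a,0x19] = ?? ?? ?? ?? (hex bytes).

MEM[0x18,0x05,0x0a,0x19] = ee 5e a4 a4

[0] 0x20->0x08 len=4 : ee a4 07 f9
[1] 0x23->0x18 len=2 : f9 41
[2] 0x1d->0x0a len=5 : a4 63 c7 ee a4
[3] 0x0b->0x16 len=4 : 63 c7 ee a4
query mem[0x18]=0xee, mem[0x05]=0x5e, mem[0x0a]=0xa4, mem[0x19]=0xa4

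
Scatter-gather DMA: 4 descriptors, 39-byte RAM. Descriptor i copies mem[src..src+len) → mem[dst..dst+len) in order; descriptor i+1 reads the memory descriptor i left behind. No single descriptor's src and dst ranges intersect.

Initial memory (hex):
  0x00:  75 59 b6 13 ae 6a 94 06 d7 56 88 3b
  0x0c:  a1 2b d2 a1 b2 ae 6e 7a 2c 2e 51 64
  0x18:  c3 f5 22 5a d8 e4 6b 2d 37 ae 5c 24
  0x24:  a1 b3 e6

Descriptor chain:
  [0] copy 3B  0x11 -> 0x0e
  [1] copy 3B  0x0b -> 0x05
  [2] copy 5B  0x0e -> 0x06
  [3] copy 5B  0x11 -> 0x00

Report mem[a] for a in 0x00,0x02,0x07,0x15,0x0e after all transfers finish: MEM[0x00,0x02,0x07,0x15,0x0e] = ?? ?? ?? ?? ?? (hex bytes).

#0 dst[0x0e+3] := {0xae,0x6e,0x7a}
#1 dst[0x05+3] := {0x3b,0xa1,0x2b}
#2 dst[0x06+5] := {0xae,0x6e,0x7a,0xae,0x6e}
#3 dst[0x00+5] := {0xae,0x6e,0x7a,0x2c,0x2e}
query mem[0x00]=0xae, mem[0x02]=0x7a, mem[0x07]=0x6e, mem[0x15]=0x2e, mem[0x0e]=0xae

MEM[0x00,0x02,0x07,0x15,0x0e] = ae 7a 6e 2e ae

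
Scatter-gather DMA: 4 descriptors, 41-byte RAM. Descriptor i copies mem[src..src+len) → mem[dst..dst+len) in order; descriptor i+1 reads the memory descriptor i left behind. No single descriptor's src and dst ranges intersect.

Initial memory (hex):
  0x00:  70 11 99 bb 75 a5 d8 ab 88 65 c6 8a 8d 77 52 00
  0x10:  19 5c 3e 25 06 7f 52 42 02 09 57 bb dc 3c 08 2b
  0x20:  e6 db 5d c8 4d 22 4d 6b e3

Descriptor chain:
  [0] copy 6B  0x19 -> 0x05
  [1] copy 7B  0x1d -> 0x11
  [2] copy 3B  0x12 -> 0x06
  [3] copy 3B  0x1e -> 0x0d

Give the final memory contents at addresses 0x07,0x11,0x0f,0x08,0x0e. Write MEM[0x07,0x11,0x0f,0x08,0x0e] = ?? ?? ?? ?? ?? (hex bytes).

#0 dst[0x05+6] := {0x09,0x57,0xbb,0xdc,0x3c,0x08}
#1 dst[0x11+7] := {0x3c,0x08,0x2b,0xe6,0xdb,0x5d,0xc8}
#2 dst[0x06+3] := {0x08,0x2b,0xe6}
#3 dst[0x0d+3] := {0x08,0x2b,0xe6}
query mem[0x07]=0x2b, mem[0x11]=0x3c, mem[0x0f]=0xe6, mem[0x08]=0xe6, mem[0x0e]=0x2b

MEM[0x07,0x11,0x0f,0x08,0x0e] = 2b 3c e6 e6 2b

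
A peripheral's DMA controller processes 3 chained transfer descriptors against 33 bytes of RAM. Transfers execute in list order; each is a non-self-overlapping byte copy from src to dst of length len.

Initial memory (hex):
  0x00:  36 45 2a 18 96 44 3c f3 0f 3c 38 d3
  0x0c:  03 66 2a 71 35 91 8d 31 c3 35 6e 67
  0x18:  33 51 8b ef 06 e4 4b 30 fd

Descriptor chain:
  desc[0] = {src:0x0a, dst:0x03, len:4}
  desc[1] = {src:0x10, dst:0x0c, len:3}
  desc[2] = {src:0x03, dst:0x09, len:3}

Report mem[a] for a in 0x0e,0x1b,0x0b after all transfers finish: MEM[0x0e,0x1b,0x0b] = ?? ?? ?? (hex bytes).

MEM[0x0e,0x1b,0x0b] = 8d ef 03

  after D0: wrote 4B at 0x03 = 38d30366
  after D1: wrote 3B at 0x0c = 35918d
  after D2: wrote 3B at 0x09 = 38d303
query mem[0x0e]=0x8d, mem[0x1b]=0xef, mem[0x0b]=0x03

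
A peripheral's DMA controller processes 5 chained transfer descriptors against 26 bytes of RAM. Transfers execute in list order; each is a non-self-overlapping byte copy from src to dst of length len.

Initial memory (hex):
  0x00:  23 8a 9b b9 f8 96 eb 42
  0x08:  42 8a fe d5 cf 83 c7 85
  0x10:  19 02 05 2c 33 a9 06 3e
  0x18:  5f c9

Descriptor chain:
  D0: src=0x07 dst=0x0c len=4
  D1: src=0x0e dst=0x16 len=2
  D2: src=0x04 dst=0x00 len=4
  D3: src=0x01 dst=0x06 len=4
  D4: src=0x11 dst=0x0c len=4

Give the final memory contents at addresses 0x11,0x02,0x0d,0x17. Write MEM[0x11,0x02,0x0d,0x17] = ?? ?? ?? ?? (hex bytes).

MEM[0x11,0x02,0x0d,0x17] = 02 eb 05 fe

[0] 0x07->0x0c len=4 : 42 42 8a fe
[1] 0x0e->0x16 len=2 : 8a fe
[2] 0x04->0x00 len=4 : f8 96 eb 42
[3] 0x01->0x06 len=4 : 96 eb 42 f8
[4] 0x11->0x0c len=4 : 02 05 2c 33
query mem[0x11]=0x02, mem[0x02]=0xeb, mem[0x0d]=0x05, mem[0x17]=0xfe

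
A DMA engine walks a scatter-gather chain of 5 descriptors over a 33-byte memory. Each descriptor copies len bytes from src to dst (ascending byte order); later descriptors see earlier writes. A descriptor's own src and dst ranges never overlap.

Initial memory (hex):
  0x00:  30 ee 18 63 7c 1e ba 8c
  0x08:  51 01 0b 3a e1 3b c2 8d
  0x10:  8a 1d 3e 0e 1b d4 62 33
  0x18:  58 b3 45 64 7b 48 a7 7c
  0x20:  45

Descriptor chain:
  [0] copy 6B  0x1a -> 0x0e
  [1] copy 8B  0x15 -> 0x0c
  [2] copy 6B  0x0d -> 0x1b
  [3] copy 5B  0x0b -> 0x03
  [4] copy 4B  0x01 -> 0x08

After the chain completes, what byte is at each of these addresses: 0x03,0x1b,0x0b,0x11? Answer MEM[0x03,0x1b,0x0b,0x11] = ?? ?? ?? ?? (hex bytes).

MEM[0x03,0x1b,0x0b,0x11] = 3a 62 d4 45

[0] 0x1a->0x0e len=6 : 45 64 7b 48 a7 7c
[1] 0x15->0x0c len=8 : d4 62 33 58 b3 45 64 7b
[2] 0x0d->0x1b len=6 : 62 33 58 b3 45 64
[3] 0x0b->0x03 len=5 : 3a d4 62 33 58
[4] 0x01->0x08 len=4 : ee 18 3a d4
query mem[0x03]=0x3a, mem[0x1b]=0x62, mem[0x0b]=0xd4, mem[0x11]=0x45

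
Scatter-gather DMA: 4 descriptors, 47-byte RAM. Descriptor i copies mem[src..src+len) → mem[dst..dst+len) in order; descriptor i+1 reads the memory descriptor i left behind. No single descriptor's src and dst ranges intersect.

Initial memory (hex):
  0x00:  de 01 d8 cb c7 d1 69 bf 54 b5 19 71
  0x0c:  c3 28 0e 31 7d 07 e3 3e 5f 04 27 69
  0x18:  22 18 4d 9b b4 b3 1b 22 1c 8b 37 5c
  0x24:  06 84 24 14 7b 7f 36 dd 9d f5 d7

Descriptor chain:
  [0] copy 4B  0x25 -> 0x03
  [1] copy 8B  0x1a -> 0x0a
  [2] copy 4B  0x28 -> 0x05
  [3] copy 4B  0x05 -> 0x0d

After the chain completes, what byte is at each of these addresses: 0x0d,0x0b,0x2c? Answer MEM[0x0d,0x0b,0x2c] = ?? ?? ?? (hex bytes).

[0] 0x25->0x03 len=4 : 84 24 14 7b
[1] 0x1a->0x0a len=8 : 4d 9b b4 b3 1b 22 1c 8b
[2] 0x28->0x05 len=4 : 7b 7f 36 dd
[3] 0x05->0x0d len=4 : 7b 7f 36 dd
query mem[0x0d]=0x7b, mem[0x0b]=0x9b, mem[0x2c]=0x9d

MEM[0x0d,0x0b,0x2c] = 7b 9b 9d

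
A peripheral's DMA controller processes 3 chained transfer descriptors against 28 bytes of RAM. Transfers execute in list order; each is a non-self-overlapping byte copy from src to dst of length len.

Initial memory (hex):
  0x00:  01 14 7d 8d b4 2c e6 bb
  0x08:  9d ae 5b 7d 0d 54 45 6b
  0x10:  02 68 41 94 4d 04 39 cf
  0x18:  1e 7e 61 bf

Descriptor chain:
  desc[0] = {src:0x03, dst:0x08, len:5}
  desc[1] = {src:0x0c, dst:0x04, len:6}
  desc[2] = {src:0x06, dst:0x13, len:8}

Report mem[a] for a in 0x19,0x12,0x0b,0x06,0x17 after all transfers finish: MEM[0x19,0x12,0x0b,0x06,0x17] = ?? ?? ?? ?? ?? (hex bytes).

MEM[0x19,0x12,0x0b,0x06,0x17] = bb 41 e6 45 2c

[0] 0x03->0x08 len=5 : 8d b4 2c e6 bb
[1] 0x0c->0x04 len=6 : bb 54 45 6b 02 68
[2] 0x06->0x13 len=8 : 45 6b 02 68 2c e6 bb 54
query mem[0x19]=0xbb, mem[0x12]=0x41, mem[0x0b]=0xe6, mem[0x06]=0x45, mem[0x17]=0x2c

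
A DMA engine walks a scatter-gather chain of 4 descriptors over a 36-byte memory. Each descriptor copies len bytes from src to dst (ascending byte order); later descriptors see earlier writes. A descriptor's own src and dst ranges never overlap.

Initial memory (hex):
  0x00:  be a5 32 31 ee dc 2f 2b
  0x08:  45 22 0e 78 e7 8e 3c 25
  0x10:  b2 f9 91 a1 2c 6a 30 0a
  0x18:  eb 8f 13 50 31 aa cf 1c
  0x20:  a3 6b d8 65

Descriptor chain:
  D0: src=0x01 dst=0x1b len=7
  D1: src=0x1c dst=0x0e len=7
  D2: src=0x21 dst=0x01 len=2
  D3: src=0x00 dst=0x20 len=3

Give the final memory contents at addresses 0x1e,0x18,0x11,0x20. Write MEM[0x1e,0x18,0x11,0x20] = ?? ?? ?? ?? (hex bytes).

MEM[0x1e,0x18,0x11,0x20] = ee eb dc be

[0] 0x01->0x1b len=7 : a5 32 31 ee dc 2f 2b
[1] 0x1c->0x0e len=7 : 32 31 ee dc 2f 2b d8
[2] 0x21->0x01 len=2 : 2b d8
[3] 0x00->0x20 len=3 : be 2b d8
query mem[0x1e]=0xee, mem[0x18]=0xeb, mem[0x11]=0xdc, mem[0x20]=0xbe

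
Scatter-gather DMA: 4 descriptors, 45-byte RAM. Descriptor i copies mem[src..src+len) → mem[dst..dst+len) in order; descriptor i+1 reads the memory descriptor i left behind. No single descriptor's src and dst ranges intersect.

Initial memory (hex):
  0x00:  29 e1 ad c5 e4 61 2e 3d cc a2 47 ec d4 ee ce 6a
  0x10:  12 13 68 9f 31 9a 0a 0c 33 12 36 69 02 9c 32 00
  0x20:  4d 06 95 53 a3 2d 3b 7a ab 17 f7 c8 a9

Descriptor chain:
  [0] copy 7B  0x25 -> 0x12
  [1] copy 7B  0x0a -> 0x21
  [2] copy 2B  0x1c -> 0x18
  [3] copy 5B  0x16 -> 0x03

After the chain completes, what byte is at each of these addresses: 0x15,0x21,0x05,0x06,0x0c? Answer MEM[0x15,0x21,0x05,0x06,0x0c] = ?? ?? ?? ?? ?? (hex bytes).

#0 dst[0x12+7] := {0x2d,0x3b,0x7a,0xab,0x17,0xf7,0xc8}
#1 dst[0x21+7] := {0x47,0xec,0xd4,0xee,0xce,0x6a,0x12}
#2 dst[0x18+2] := {0x02,0x9c}
#3 dst[0x03+5] := {0x17,0xf7,0x02,0x9c,0x36}
query mem[0x15]=0xab, mem[0x21]=0x47, mem[0x05]=0x02, mem[0x06]=0x9c, mem[0x0c]=0xd4

MEM[0x15,0x21,0x05,0x06,0x0c] = ab 47 02 9c d4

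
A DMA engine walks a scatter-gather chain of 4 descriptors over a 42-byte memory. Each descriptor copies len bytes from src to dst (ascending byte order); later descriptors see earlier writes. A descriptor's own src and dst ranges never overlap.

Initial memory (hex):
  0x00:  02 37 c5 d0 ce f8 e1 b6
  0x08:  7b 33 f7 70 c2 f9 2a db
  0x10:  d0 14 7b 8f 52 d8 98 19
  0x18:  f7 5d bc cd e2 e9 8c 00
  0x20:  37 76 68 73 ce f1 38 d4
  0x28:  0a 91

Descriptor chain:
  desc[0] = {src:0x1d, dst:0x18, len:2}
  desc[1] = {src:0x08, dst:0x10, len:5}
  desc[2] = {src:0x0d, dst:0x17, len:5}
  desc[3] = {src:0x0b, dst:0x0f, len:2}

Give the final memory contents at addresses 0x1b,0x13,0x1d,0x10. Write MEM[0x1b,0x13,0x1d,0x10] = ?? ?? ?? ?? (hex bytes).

[0] 0x1d->0x18 len=2 : e9 8c
[1] 0x08->0x10 len=5 : 7b 33 f7 70 c2
[2] 0x0d->0x17 len=5 : f9 2a db 7b 33
[3] 0x0b->0x0f len=2 : 70 c2
query mem[0x1b]=0x33, mem[0x13]=0x70, mem[0x1d]=0xe9, mem[0x10]=0xc2

MEM[0x1b,0x13,0x1d,0x10] = 33 70 e9 c2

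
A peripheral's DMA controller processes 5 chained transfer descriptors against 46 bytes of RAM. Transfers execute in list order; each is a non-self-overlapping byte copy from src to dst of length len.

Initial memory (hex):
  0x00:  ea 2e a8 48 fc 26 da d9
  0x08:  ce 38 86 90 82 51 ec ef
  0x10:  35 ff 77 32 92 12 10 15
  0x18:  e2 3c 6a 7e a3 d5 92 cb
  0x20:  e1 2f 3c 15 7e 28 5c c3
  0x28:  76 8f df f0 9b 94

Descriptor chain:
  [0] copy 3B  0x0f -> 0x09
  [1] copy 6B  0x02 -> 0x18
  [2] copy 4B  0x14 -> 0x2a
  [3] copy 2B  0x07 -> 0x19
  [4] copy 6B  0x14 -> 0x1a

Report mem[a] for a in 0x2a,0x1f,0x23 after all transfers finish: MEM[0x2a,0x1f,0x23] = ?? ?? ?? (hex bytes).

MEM[0x2a,0x1f,0x23] = 92 d9 15

[0] 0x0f->0x09 len=3 : ef 35 ff
[1] 0x02->0x18 len=6 : a8 48 fc 26 da d9
[2] 0x14->0x2a len=4 : 92 12 10 15
[3] 0x07->0x19 len=2 : d9 ce
[4] 0x14->0x1a len=6 : 92 12 10 15 a8 d9
query mem[0x2a]=0x92, mem[0x1f]=0xd9, mem[0x23]=0x15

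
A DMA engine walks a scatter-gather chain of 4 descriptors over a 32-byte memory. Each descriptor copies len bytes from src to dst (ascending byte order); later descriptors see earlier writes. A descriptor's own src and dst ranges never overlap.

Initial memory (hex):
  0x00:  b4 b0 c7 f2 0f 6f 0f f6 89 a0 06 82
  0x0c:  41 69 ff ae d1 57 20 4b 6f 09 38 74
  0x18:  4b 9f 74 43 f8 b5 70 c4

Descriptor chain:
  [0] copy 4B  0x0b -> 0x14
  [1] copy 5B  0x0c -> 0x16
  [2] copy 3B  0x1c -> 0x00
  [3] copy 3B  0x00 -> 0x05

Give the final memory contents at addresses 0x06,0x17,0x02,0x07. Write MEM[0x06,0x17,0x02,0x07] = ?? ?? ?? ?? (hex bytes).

  after D0: wrote 4B at 0x14 = 824169ff
  after D1: wrote 5B at 0x16 = 4169ffaed1
  after D2: wrote 3B at 0x00 = f8b570
  after D3: wrote 3B at 0x05 = f8b570
query mem[0x06]=0xb5, mem[0x17]=0x69, mem[0x02]=0x70, mem[0x07]=0x70

MEM[0x06,0x17,0x02,0x07] = b5 69 70 70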